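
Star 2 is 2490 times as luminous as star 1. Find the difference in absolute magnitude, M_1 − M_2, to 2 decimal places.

Pogson: ΔM = −2.5 log₁₀(ratio) = −2.5 log₁₀(2490) = −2.5 × 3.3962 = -8.490
Star 2 is brighter so has the smaller magnitude: M_1 − M_2 is positive.

M_1 − M_2 ≈ 8.49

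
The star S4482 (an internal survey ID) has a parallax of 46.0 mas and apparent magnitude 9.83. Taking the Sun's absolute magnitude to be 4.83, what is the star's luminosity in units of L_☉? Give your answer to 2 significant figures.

L/L_☉ ≈ 0.047

d = 1/p = 1000/46.0 mas = 21.74 pc
M = m − 5 log₁₀ d + 5 = 9.83 − 5·1.3372 + 5 = 8.144
M − M_☉ = 8.144 − 4.83 = 3.314
L/L_☉ = 10^(−0.4 × 3.314) = 0.04726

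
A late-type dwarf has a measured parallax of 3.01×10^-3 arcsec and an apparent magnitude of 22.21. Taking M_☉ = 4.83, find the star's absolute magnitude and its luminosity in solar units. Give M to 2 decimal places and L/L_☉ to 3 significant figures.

M ≈ 14.60; L/L_☉ ≈ 1.23×10^-4

d = 1/p = 1/3.01×10^-3″ = 332.2 pc
M = m − 5 log₁₀ d + 5 = 22.21 − 5·2.5214 + 5 = 14.603
M − M_☉ = 14.603 − 4.83 = 9.773
L/L_☉ = 10^(−0.4 × 9.773) = 1.233×10^-4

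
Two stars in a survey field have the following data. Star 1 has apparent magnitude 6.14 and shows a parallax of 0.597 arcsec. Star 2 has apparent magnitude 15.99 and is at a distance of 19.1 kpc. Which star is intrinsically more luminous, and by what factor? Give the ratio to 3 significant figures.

Star 1: d = 1/p = 1/0.597″ = 1.675 pc
Star 1: M = m − 5 log₁₀ d + 5 = 6.14 − 5·0.2240 + 5 = 10.020
Star 2: d = 19.1 kpc = 19100 pc
Star 2: M = m − 5 log₁₀ d + 5 = 15.99 − 5·4.2810 + 5 = -0.415
ΔM = M_1 − M_2 = 10.020 − (-0.415) = 10.435; smaller M is more luminous → Star 2.
L ratio = 10^(0.4 |ΔM|) = 10^4.174 = 14930

Star 2 is more luminous, by a factor of 14900.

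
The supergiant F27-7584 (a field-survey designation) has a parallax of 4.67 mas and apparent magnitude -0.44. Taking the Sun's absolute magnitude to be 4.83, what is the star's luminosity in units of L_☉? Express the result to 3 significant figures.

L/L_☉ ≈ 58800

d = 1/p = 1000/4.67 mas = 214.1 pc
M = m − 5 log₁₀ d + 5 = -0.44 − 5·2.3307 + 5 = -7.093
M − M_☉ = -7.093 − 4.83 = -11.923
L/L_☉ = 10^(−0.4 × -11.923) = 58800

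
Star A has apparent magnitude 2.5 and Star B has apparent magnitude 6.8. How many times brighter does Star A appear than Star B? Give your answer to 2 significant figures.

52

Δm = 2.5 − (6.8) = -4.3
Flux ratio = 10^(−0.4 Δm) = 10^(−0.4 × -4.3) = 10^1.720 = 52.48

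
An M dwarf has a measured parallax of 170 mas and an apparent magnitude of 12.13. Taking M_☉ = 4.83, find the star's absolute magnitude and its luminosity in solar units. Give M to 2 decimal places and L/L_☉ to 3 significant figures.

d = 1/p = 1000/170 mas = 5.882 pc
M = m − 5 log₁₀ d + 5 = 12.13 − 5·0.7696 + 5 = 13.282
M − M_☉ = 13.282 − 4.83 = 8.452
L/L_☉ = 10^(−0.4 × 8.452) = 4.160×10^-4

M ≈ 13.28; L/L_☉ ≈ 4.16×10^-4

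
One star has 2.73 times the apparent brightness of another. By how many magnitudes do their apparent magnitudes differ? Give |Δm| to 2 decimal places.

|Δm| ≈ 1.09

Pogson: Δm = −2.5 log₁₀(ratio) = −2.5 log₁₀(2.73) = −2.5 × 0.4362 = -1.090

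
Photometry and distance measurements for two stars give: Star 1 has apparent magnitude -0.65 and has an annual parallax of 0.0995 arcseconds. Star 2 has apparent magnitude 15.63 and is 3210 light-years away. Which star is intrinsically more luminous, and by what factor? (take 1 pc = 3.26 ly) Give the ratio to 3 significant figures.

Star 1: d = 1/p = 1/0.0995″ = 10.05 pc
Star 1: M = m − 5 log₁₀ d + 5 = -0.65 − 5·1.0022 + 5 = -0.661
Star 2: d = 3210 ly / 3.26 = 984.7 pc
Star 2: M = m − 5 log₁₀ d + 5 = 15.63 − 5·2.9933 + 5 = 5.664
ΔM = M_1 − M_2 = -0.661 − (5.664) = -6.324; smaller M is more luminous → Star 1.
L ratio = 10^(0.4 |ΔM|) = 10^2.530 = 338.7

Star 1 is more luminous, by a factor of 339.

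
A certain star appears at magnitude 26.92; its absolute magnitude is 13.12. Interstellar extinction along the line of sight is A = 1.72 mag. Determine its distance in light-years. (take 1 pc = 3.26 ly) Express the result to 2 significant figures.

d ≈ 8500 ly

m − M = 5 log₁₀(d/10 pc) + A  ⇒  26.92 − (13.12) − 1.72 = 5 log₁₀(d/10)
12.080 = 5 log₁₀(d/10)
log₁₀ d = (m − M − A)/5 + 1 = 3.4160
d = 10^3.4160 = 2606 pc
= 8496 ly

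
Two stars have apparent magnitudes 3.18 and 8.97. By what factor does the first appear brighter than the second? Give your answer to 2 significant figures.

Δm = 3.18 − (8.97) = -5.79
Flux ratio = 10^(−0.4 Δm) = 10^(−0.4 × -5.79) = 10^2.316 = 207.0

210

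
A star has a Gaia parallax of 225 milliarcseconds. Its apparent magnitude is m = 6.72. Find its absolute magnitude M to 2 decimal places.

M ≈ 8.48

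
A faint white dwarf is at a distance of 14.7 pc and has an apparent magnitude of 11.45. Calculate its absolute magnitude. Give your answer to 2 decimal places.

M ≈ 10.61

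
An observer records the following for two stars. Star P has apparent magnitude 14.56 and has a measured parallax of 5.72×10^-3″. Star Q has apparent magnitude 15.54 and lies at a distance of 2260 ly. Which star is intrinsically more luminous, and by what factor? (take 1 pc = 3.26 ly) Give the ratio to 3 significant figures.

Star Q is more luminous, by a factor of 6.38.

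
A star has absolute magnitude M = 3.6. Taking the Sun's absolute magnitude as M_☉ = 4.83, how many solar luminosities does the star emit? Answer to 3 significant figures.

L/L_☉ ≈ 3.10

M − M_☉ = 3.6 − 4.83 = -1.230
L/L_☉ = 10^(−0.4 (M − M_☉)) = 10^0.492 = 3.105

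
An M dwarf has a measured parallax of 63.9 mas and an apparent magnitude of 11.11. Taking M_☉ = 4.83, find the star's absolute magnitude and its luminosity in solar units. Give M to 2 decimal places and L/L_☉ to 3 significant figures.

d = 1/p = 1000/63.9 mas = 15.65 pc
M = m − 5 log₁₀ d + 5 = 11.11 − 5·1.1945 + 5 = 10.138
M − M_☉ = 10.138 − 4.83 = 5.308
L/L_☉ = 10^(−0.4 × 5.308) = 7.534×10^-3

M ≈ 10.14; L/L_☉ ≈ 7.53×10^-3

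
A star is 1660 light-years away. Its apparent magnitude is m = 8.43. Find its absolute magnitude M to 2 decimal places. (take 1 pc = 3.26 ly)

M ≈ -0.10

d = 1660 ly / 3.26 = 509.2 pc
5 log₁₀(d/10 pc) = 5 log₁₀(509.2) − 5 = 8.534
M = m − 5 log₁₀(d/10) = 8.43 − 8.534 = -0.104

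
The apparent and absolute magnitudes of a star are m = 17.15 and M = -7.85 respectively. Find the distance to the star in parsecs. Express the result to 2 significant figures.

μ = m − M = 25.000
m − M = 5 log₁₀ d − 5
log₁₀ d = (m − M)/5 + 1 = 6.0000
d = 10^6.0000 = 1.000×10^6 pc

d ≈ 1.0×10^6 pc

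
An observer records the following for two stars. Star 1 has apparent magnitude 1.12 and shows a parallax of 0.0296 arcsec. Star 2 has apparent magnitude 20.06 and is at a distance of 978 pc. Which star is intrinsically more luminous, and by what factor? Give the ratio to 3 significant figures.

Star 1 is more luminous, by a factor of 45000.

Star 1: d = 1/p = 1/0.0296″ = 33.78 pc
Star 1: M = m − 5 log₁₀ d + 5 = 1.12 − 5·1.5287 + 5 = -1.524
Star 2: M = m − 5 log₁₀ d + 5 = 20.06 − 5·2.9903 + 5 = 10.108
ΔM = M_1 − M_2 = -1.524 − (10.108) = -11.632; smaller M is more luminous → Star 1.
L ratio = 10^(0.4 |ΔM|) = 10^4.653 = 44950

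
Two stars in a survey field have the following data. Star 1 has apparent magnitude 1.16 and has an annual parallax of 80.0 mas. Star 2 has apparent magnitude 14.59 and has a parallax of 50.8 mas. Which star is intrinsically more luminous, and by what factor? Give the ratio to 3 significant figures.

Star 1: p = 80.0 mas = 0.0800″ → d = 1/p = 12.50 pc
Star 1: M = m − 5 log₁₀ d + 5 = 1.16 − 5·1.0969 + 5 = 0.675
Star 2: p = 50.8 mas = 0.0508″ → d = 1/p = 19.69 pc
Star 2: M = m − 5 log₁₀ d + 5 = 14.59 − 5·1.2941 + 5 = 13.119
ΔM = M_1 − M_2 = 0.675 − (13.119) = -12.444; smaller M is more luminous → Star 1.
L ratio = 10^(0.4 |ΔM|) = 10^4.978 = 94960

Star 1 is more luminous, by a factor of 95000.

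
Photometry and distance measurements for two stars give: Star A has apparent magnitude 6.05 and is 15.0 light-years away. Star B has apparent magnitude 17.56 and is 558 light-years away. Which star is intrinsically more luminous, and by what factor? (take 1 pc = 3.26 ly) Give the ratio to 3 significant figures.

Star A: d = 15.0 ly / 3.26 = 4.601 pc
Star A: M = m − 5 log₁₀ d + 5 = 6.05 − 5·0.6629 + 5 = 7.736
Star B: d = 558 ly / 3.26 = 171.2 pc
Star B: M = m − 5 log₁₀ d + 5 = 17.56 − 5·2.2334 + 5 = 11.393
ΔM = M_A − M_B = 7.736 − (11.393) = -3.657; smaller M is more luminous → Star A.
L ratio = 10^(0.4 |ΔM|) = 10^1.463 = 29.03

Star A is more luminous, by a factor of 29.0.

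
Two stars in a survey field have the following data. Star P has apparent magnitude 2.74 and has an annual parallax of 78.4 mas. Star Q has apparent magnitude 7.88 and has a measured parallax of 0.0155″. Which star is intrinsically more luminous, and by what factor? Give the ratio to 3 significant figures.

Star P: p = 78.4 mas = 0.0784″ → d = 1/p = 12.76 pc
Star P: M = m − 5 log₁₀ d + 5 = 2.74 − 5·1.1057 + 5 = 2.212
Star Q: d = 1/p = 1/0.0155″ = 64.52 pc
Star Q: M = m − 5 log₁₀ d + 5 = 7.88 − 5·1.8097 + 5 = 3.832
ΔM = M_P − M_Q = 2.212 − (3.832) = -1.620; smaller M is more luminous → Star P.
L ratio = 10^(0.4 |ΔM|) = 10^0.648 = 4.447

Star P is more luminous, by a factor of 4.45.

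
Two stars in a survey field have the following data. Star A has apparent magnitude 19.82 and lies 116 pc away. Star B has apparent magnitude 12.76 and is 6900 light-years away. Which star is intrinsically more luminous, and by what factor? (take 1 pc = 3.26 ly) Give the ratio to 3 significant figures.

Star A: M = m − 5 log₁₀ d + 5 = 19.82 − 5·2.0645 + 5 = 14.498
Star B: d = 6900 ly / 3.26 = 2117 pc
Star B: M = m − 5 log₁₀ d + 5 = 12.76 − 5·3.3256 + 5 = 1.132
ΔM = M_A − M_B = 14.498 − (1.132) = 13.366; smaller M is more luminous → Star B.
L ratio = 10^(0.4 |ΔM|) = 10^5.346 = 222000

Star B is more luminous, by a factor of 222000.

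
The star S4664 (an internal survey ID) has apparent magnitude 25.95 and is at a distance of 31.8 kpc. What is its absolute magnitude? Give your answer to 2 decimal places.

d = 31.8 kpc = 31800 pc
5 log₁₀(d/10 pc) = 5 log₁₀(31800) − 5 = 17.512
M = m − 5 log₁₀(d/10) = 25.95 − 17.512 = 8.438

M ≈ 8.44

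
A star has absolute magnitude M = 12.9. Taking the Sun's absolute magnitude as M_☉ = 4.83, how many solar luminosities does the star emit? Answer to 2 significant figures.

L/L_☉ ≈ 5.9×10^-4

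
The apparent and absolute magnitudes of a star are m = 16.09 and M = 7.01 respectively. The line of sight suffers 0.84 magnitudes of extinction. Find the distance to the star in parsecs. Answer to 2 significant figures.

m − M = 5 log₁₀(d/10 pc) + A  ⇒  16.09 − (7.01) − 0.84 = 5 log₁₀(d/10)
8.240 = 5 log₁₀(d/10)
log₁₀ d = (m − M − A)/5 + 1 = 2.6480
d = 10^2.6480 = 444.6 pc

d ≈ 440 pc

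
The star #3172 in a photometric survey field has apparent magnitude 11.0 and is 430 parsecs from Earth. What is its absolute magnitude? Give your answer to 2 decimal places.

M ≈ 2.83

5 log₁₀(d/10 pc) = 5 log₁₀(430.0) − 5 = 8.167
M = m − 5 log₁₀(d/10) = 11.0 − 8.167 = 2.833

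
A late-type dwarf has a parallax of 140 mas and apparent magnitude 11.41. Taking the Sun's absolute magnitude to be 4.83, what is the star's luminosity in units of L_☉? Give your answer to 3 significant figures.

L/L_☉ ≈ 1.19×10^-3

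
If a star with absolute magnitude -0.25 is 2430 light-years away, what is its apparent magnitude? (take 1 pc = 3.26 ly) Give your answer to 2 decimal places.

d = 2430 ly / 3.26 = 745.4 pc
m = M + 5 log₁₀ d − 5 = -0.25 + 5·2.8724 − 5 = 9.112

m ≈ 9.11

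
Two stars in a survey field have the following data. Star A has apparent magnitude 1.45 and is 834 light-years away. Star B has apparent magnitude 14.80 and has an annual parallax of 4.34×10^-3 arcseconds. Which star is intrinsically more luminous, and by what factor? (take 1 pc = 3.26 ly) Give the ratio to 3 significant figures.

Star A is more luminous, by a factor of 270000.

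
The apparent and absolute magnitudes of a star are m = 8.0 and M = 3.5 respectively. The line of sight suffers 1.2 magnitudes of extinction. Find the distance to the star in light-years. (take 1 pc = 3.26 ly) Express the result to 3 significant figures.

m − M = 5 log₁₀(d/10 pc) + A  ⇒  8.0 − (3.5) − 1.2 = 5 log₁₀(d/10)
3.300 = 5 log₁₀(d/10)
log₁₀ d = (m − M − A)/5 + 1 = 1.6600
d = 10^1.6600 = 45.71 pc
= 149.0 ly

d ≈ 149 ly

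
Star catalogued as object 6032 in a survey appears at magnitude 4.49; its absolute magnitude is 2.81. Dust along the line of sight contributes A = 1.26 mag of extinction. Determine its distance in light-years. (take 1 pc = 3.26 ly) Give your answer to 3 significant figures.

d ≈ 39.6 ly

m − M = 5 log₁₀(d/10 pc) + A  ⇒  4.49 − (2.81) − 1.26 = 5 log₁₀(d/10)
0.420 = 5 log₁₀(d/10)
log₁₀ d = (m − M − A)/5 + 1 = 1.0840
d = 10^1.0840 = 12.13 pc
= 39.56 ly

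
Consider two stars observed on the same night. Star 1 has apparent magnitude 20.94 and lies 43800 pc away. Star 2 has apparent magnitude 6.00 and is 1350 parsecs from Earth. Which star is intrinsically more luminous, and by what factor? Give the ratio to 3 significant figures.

Star 1: M = m − 5 log₁₀ d + 5 = 20.94 − 5·4.6415 + 5 = 2.733
Star 2: M = m − 5 log₁₀ d + 5 = 6.00 − 5·3.1303 + 5 = -4.652
ΔM = M_1 − M_2 = 2.733 − (-4.652) = 7.384; smaller M is more luminous → Star 2.
L ratio = 10^(0.4 |ΔM|) = 10^2.954 = 898.9

Star 2 is more luminous, by a factor of 899.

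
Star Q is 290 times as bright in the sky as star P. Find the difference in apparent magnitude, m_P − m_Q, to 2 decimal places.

m_P − m_Q ≈ 6.16

Pogson: Δm = −2.5 log₁₀(ratio) = −2.5 log₁₀(290) = −2.5 × 2.4624 = -6.156
Star Q is brighter so has the smaller magnitude: m_P − m_Q is positive.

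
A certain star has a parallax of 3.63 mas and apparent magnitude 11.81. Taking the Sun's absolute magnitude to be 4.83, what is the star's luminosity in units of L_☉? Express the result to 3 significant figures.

L/L_☉ ≈ 1.23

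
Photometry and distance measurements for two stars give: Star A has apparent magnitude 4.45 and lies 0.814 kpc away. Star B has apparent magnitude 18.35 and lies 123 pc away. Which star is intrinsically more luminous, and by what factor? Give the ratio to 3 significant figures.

Star A is more luminous, by a factor of 1.59×10^7.

Star A: d = 0.814 kpc = 814.0 pc
Star A: M = m − 5 log₁₀ d + 5 = 4.45 − 5·2.9106 + 5 = -5.103
Star B: M = m − 5 log₁₀ d + 5 = 18.35 − 5·2.0899 + 5 = 12.900
ΔM = M_A − M_B = -5.103 − (12.900) = -18.004; smaller M is more luminous → Star A.
L ratio = 10^(0.4 |ΔM|) = 10^7.201 = 1.590×10^7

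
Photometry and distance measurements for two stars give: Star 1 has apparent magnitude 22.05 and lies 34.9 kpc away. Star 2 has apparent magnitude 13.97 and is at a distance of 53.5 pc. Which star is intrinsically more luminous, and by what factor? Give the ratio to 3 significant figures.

Star 1 is more luminous, by a factor of 249.

Star 1: d = 34.9 kpc = 34900 pc
Star 1: M = m − 5 log₁₀ d + 5 = 22.05 − 5·4.5428 + 5 = 4.336
Star 2: M = m − 5 log₁₀ d + 5 = 13.97 − 5·1.7284 + 5 = 10.328
ΔM = M_1 − M_2 = 4.336 − (10.328) = -5.992; smaller M is more luminous → Star 1.
L ratio = 10^(0.4 |ΔM|) = 10^2.397 = 249.4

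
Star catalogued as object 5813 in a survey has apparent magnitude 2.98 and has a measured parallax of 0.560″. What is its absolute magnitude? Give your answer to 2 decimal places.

d = 1/p = 1/0.560″ = 1.786 pc
5 log₁₀(d/10 pc) = 5 log₁₀(1.786) − 5 = -3.741
M = m − 5 log₁₀(d/10) = 2.98 + 3.741 = 6.721

M ≈ 6.72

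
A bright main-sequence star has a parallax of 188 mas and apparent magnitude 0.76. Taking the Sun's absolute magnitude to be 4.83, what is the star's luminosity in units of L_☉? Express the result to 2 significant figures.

L/L_☉ ≈ 12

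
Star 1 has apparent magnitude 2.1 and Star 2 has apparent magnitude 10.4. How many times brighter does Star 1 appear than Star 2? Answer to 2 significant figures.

2100

Magnitude difference = -8.3
Flux ratio = 10^(−0.4 Δm) = 10^(−0.4 × -8.3) = 10^3.320 = 2089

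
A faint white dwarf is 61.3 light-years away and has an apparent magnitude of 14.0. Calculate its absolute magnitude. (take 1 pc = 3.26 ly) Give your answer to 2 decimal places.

M ≈ 12.63

d = 61.3 ly / 3.26 = 18.80 pc
5 log₁₀(d/10 pc) = 5 log₁₀(18.80) − 5 = 1.371
M = m − 5 log₁₀(d/10) = 14.0 − 1.371 = 12.629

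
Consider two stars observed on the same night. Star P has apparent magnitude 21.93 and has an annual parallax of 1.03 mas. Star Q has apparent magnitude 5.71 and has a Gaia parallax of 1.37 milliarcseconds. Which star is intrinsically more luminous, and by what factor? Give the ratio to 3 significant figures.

Star P: p = 1.03 mas = 1.03×10^-3″ → d = 1/p = 970.9 pc
Star P: M = m − 5 log₁₀ d + 5 = 21.93 − 5·2.9872 + 5 = 11.994
Star Q: p = 1.37 mas = 1.37×10^-3″ → d = 1/p = 729.9 pc
Star Q: M = m − 5 log₁₀ d + 5 = 5.71 − 5·2.8633 + 5 = -3.606
ΔM = M_P − M_Q = 11.994 − (-3.606) = 15.601; smaller M is more luminous → Star Q.
L ratio = 10^(0.4 |ΔM|) = 10^6.240 = 1.739×10^6

Star Q is more luminous, by a factor of 1.74×10^6.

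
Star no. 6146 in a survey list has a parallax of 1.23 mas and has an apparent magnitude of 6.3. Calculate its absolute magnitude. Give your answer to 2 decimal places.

p = 1.23 mas = 1.23×10^-3″ → d = 1/p = 813.0 pc
5 log₁₀(d/10 pc) = 5 log₁₀(813.0) − 5 = 9.550
M = m − 5 log₁₀(d/10) = 6.3 − 9.550 = -3.250

M ≈ -3.25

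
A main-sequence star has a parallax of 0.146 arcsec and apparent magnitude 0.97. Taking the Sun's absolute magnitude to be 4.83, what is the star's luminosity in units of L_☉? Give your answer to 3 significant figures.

L/L_☉ ≈ 16.4

d = 1/p = 1/0.146″ = 6.849 pc
M = m − 5 log₁₀ d + 5 = 0.97 − 5·0.8356 + 5 = 1.792
M − M_☉ = 1.792 − 4.83 = -3.038
L/L_☉ = 10^(−0.4 × -3.038) = 16.42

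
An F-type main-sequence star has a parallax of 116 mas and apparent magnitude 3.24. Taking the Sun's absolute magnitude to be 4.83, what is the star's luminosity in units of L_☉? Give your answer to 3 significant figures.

L/L_☉ ≈ 3.21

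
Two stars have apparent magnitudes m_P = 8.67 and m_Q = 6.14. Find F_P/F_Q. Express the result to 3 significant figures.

F_P/F_Q ≈ 0.0973

Δm = 8.67 − (6.14) = 2.53
Flux ratio = 10^(−0.4 Δm) = 10^(−0.4 × 2.53) = 10^-1.012 = 0.09727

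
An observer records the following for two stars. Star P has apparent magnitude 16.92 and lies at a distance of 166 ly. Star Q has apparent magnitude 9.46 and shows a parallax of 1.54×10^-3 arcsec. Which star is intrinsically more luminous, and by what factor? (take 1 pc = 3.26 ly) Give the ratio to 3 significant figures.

Star Q is more luminous, by a factor of 157000.

Star P: d = 166 ly / 3.26 = 50.92 pc
Star P: M = m − 5 log₁₀ d + 5 = 16.92 − 5·1.7069 + 5 = 13.386
Star Q: d = 1/p = 1/1.54×10^-3″ = 649.4 pc
Star Q: M = m − 5 log₁₀ d + 5 = 9.46 − 5·2.8125 + 5 = 0.398
ΔM = M_P − M_Q = 13.386 − (0.398) = 12.988; smaller M is more luminous → Star Q.
L ratio = 10^(0.4 |ΔM|) = 10^5.195 = 156700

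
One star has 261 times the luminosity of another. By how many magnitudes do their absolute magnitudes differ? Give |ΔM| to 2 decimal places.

|ΔM| ≈ 6.04

Pogson: ΔM = −2.5 log₁₀(ratio) = −2.5 log₁₀(261) = −2.5 × 2.4166 = -6.042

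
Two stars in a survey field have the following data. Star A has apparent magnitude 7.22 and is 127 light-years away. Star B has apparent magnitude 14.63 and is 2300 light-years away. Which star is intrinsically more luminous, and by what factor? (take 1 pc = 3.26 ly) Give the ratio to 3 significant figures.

Star A is more luminous, by a factor of 2.81.

Star A: d = 127 ly / 3.26 = 38.96 pc
Star A: M = m − 5 log₁₀ d + 5 = 7.22 − 5·1.5906 + 5 = 4.267
Star B: d = 2300 ly / 3.26 = 705.5 pc
Star B: M = m − 5 log₁₀ d + 5 = 14.63 − 5·2.8485 + 5 = 5.387
ΔM = M_A − M_B = 4.267 − (5.387) = -1.120; smaller M is more luminous → Star A.
L ratio = 10^(0.4 |ΔM|) = 10^0.448 = 2.806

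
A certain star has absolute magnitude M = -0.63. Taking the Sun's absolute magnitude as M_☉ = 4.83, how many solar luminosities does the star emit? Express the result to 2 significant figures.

L/L_☉ ≈ 150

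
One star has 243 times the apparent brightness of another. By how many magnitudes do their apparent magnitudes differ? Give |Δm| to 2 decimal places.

|Δm| ≈ 5.96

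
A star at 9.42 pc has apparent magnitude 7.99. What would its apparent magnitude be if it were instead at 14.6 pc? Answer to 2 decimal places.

m ≈ 8.94

Flux ∝ 1/d², so Δm = 5 log₁₀(d₂/d₁) = 5 log₁₀(14.6/9.42) = 0.952
m₂ = m₁ + Δm = 7.99 + (0.952) = 8.942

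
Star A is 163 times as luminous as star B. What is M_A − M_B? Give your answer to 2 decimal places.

M_A − M_B ≈ -5.53

Pogson: ΔM = −2.5 log₁₀(ratio) = −2.5 log₁₀(163) = −2.5 × 2.2122 = -5.530
Star A is brighter, so it has the smaller magnitude: the difference is negative.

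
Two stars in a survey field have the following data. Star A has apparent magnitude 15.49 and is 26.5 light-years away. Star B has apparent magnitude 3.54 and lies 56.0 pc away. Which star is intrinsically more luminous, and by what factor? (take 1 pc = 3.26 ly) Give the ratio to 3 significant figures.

Star A: d = 26.5 ly / 3.26 = 8.129 pc
Star A: M = m − 5 log₁₀ d + 5 = 15.49 − 5·0.9100 + 5 = 15.940
Star B: M = m − 5 log₁₀ d + 5 = 3.54 − 5·1.7482 + 5 = -0.201
ΔM = M_A − M_B = 15.940 − (-0.201) = 16.141; smaller M is more luminous → Star B.
L ratio = 10^(0.4 |ΔM|) = 10^6.456 = 2.860×10^6

Star B is more luminous, by a factor of 2.86×10^6.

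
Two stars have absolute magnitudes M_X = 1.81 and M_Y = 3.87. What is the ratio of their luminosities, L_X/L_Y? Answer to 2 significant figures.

ΔM = M_X − M_Y = -2.06
L_X/L_Y = 10^(−0.4 ΔM) = 10^0.824 = 6.668

L_X/L_Y ≈ 6.7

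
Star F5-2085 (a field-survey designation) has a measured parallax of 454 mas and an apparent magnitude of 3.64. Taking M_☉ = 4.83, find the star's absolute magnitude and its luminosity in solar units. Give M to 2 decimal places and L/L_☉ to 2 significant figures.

M ≈ 6.93; L/L_☉ ≈ 0.15

d = 1/p = 1000/454 mas = 2.203 pc
M = m − 5 log₁₀ d + 5 = 3.64 − 5·0.3429 + 5 = 6.925
M − M_☉ = 6.925 − 4.83 = 2.095
L/L_☉ = 10^(−0.4 × 2.095) = 0.1452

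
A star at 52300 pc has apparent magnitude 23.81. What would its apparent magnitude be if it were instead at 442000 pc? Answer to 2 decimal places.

m ≈ 28.44

Flux ∝ 1/d², so Δm = 5 log₁₀(d₂/d₁) = 5 log₁₀(442000/52300) = 4.635
m₂ = m₁ + Δm = 23.81 + (4.635) = 28.445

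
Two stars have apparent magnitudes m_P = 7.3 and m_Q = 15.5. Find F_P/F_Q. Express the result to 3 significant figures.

F_P/F_Q ≈ 1910

Δm = 7.3 − (15.5) = -8.2
Flux ratio = 10^(−0.4 Δm) = 10^(−0.4 × -8.2) = 10^3.280 = 1905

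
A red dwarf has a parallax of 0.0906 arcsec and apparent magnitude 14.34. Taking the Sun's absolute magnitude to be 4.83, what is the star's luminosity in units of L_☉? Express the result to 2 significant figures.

d = 1/p = 1/0.0906″ = 11.04 pc
M = m − 5 log₁₀ d + 5 = 14.34 − 5·1.0429 + 5 = 14.126
M − M_☉ = 14.126 − 4.83 = 9.296
L/L_☉ = 10^(−0.4 × 9.296) = 1.913×10^-4

L/L_☉ ≈ 1.9×10^-4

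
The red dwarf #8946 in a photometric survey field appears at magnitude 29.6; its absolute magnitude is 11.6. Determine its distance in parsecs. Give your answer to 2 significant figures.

d ≈ 40000 pc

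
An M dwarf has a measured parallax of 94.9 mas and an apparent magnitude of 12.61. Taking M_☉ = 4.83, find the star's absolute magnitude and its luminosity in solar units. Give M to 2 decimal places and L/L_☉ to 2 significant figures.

d = 1/p = 1000/94.9 mas = 10.54 pc
M = m − 5 log₁₀ d + 5 = 12.61 − 5·1.0227 + 5 = 12.496
M − M_☉ = 12.496 − 4.83 = 7.666
L/L_☉ = 10^(−0.4 × 7.666) = 8.580×10^-4

M ≈ 12.50; L/L_☉ ≈ 8.6×10^-4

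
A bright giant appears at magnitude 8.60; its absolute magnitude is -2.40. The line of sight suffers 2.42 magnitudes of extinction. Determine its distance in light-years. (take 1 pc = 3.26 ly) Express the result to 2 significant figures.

m − M = 5 log₁₀(d/10 pc) + A  ⇒  8.60 − (-2.40) − 2.42 = 5 log₁₀(d/10)
8.580 = 5 log₁₀(d/10)
log₁₀ d = (m − M − A)/5 + 1 = 2.7160
d = 10^2.7160 = 520.0 pc
= 1695 ly

d ≈ 1700 ly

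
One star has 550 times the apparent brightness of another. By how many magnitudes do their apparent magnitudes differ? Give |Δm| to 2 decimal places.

Pogson: Δm = −2.5 log₁₀(ratio) = −2.5 log₁₀(550) = −2.5 × 2.7404 = -6.851

|Δm| ≈ 6.85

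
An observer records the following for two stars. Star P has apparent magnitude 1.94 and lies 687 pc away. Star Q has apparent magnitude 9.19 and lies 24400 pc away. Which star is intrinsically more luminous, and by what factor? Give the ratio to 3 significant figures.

Star Q is more luminous, by a factor of 1.59.

Star P: M = m − 5 log₁₀ d + 5 = 1.94 − 5·2.8370 + 5 = -7.245
Star Q: M = m − 5 log₁₀ d + 5 = 9.19 − 5·4.3874 + 5 = -7.747
ΔM = M_P − M_Q = -7.245 − (-7.747) = 0.502; smaller M is more luminous → Star Q.
L ratio = 10^(0.4 |ΔM|) = 10^0.201 = 1.588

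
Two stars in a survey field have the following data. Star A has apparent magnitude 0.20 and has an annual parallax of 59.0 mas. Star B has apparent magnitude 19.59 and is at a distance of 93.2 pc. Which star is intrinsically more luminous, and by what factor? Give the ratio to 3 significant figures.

Star A is more luminous, by a factor of 1.89×10^6.

Star A: p = 59.0 mas = 0.0590″ → d = 1/p = 16.95 pc
Star A: M = m − 5 log₁₀ d + 5 = 0.20 − 5·1.2291 + 5 = -0.946
Star B: M = m − 5 log₁₀ d + 5 = 19.59 − 5·1.9694 + 5 = 14.743
ΔM = M_A − M_B = -0.946 − (14.743) = -15.689; smaller M is more luminous → Star A.
L ratio = 10^(0.4 |ΔM|) = 10^6.275 = 1.886×10^6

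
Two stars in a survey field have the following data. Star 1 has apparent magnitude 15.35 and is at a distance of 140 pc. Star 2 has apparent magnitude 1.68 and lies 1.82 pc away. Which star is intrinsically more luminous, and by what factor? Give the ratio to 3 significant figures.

Star 1: M = m − 5 log₁₀ d + 5 = 15.35 − 5·2.1461 + 5 = 9.619
Star 2: M = m − 5 log₁₀ d + 5 = 1.68 − 5·0.2601 + 5 = 5.380
ΔM = M_1 − M_2 = 9.619 − (5.380) = 4.240; smaller M is more luminous → Star 2.
L ratio = 10^(0.4 |ΔM|) = 10^1.696 = 49.65

Star 2 is more luminous, by a factor of 49.6.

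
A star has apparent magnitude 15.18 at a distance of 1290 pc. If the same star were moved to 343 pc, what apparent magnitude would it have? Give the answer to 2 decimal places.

m ≈ 12.30

Flux ∝ 1/d², so Δm = 5 log₁₀(d₂/d₁) = 5 log₁₀(343/1290) = -2.876
m₂ = m₁ + Δm = 15.18 + (-2.876) = 12.304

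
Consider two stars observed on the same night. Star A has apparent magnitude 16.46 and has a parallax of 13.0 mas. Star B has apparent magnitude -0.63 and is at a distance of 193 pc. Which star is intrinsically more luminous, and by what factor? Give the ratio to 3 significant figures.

Star A: p = 13.0 mas = 0.0130″ → d = 1/p = 76.92 pc
Star A: M = m − 5 log₁₀ d + 5 = 16.46 − 5·1.8861 + 5 = 12.030
Star B: M = m − 5 log₁₀ d + 5 = -0.63 − 5·2.2856 + 5 = -7.058
ΔM = M_A − M_B = 12.030 − (-7.058) = 19.088; smaller M is more luminous → Star B.
L ratio = 10^(0.4 |ΔM|) = 10^7.635 = 4.315×10^7

Star B is more luminous, by a factor of 4.32×10^7.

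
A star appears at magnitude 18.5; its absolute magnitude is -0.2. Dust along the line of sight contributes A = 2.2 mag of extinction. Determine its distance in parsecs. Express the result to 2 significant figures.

m − M = 5 log₁₀(d/10 pc) + A  ⇒  18.5 − (-0.2) − 2.2 = 5 log₁₀(d/10)
16.500 = 5 log₁₀(d/10)
log₁₀ d = (m − M − A)/5 + 1 = 4.3000
d = 10^4.3000 = 19950 pc

d ≈ 20000 pc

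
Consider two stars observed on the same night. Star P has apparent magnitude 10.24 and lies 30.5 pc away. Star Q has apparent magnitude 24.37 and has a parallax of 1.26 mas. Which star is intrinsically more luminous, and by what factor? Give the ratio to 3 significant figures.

Star P is more luminous, by a factor of 663.

Star P: M = m − 5 log₁₀ d + 5 = 10.24 − 5·1.4843 + 5 = 7.819
Star Q: p = 1.26 mas = 1.26×10^-3″ → d = 1/p = 793.7 pc
Star Q: M = m − 5 log₁₀ d + 5 = 24.37 − 5·2.8996 + 5 = 14.872
ΔM = M_P − M_Q = 7.819 − (14.872) = -7.053; smaller M is more luminous → Star P.
L ratio = 10^(0.4 |ΔM|) = 10^2.821 = 662.7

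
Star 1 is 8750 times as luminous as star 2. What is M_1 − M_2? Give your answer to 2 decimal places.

Pogson: ΔM = −2.5 log₁₀(ratio) = −2.5 log₁₀(8750) = −2.5 × 3.9420 = -9.855
Star 1 is brighter, so it has the smaller magnitude: the difference is negative.

M_1 − M_2 ≈ -9.86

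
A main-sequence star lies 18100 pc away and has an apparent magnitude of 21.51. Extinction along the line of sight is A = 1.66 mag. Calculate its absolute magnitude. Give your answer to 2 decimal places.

M ≈ 3.56

5 log₁₀(d/10 pc) = 5 log₁₀(18100) − 5 = 16.288
M = m − 5 log₁₀(d/10) − A = 21.51 − 16.288 − 1.66 = 3.562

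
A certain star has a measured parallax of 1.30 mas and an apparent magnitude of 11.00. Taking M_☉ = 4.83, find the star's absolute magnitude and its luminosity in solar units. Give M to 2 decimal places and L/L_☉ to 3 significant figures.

M ≈ 1.57; L/L_☉ ≈ 20.1

d = 1/p = 1000/1.30 mas = 769.2 pc
M = m − 5 log₁₀ d + 5 = 11.00 − 5·2.8861 + 5 = 1.570
M − M_☉ = 1.570 − 4.83 = -3.260
L/L_☉ = 10^(−0.4 × -3.260) = 20.14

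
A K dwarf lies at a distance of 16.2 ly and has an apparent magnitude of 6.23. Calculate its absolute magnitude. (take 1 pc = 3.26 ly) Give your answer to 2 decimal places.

M ≈ 7.75

d = 16.2 ly / 3.26 = 4.969 pc
5 log₁₀(d/10 pc) = 5 log₁₀(4.969) − 5 = -1.519
M = m − 5 log₁₀(d/10) = 6.23 + 1.519 = 7.749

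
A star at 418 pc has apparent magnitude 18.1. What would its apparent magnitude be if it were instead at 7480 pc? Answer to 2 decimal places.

m ≈ 24.36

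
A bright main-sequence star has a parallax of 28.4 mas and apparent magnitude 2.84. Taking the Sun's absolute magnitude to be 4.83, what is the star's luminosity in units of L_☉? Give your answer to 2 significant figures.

d = 1/p = 1000/28.4 mas = 35.21 pc
M = m − 5 log₁₀ d + 5 = 2.84 − 5·1.5467 + 5 = 0.107
M − M_☉ = 0.107 − 4.83 = -4.723
L/L_☉ = 10^(−0.4 × -4.723) = 77.51

L/L_☉ ≈ 78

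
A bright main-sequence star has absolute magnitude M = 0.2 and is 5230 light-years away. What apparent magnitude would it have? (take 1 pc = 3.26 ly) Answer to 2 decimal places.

d = 5230 ly / 3.26 = 1604 pc
m = M + 5 log₁₀ d − 5 = 0.2 + 5·3.2053 − 5 = 11.226

m ≈ 11.23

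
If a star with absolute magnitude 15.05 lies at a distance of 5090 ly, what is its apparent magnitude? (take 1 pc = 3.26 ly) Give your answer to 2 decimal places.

d = 5090 ly / 3.26 = 1561 pc
m = M + 5 log₁₀ d − 5 = 15.05 + 5·3.1935 − 5 = 26.018

m ≈ 26.02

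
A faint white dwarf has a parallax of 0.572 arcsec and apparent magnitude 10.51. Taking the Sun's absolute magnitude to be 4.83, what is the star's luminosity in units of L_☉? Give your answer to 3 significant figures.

L/L_☉ ≈ 1.63×10^-4

d = 1/p = 1/0.572″ = 1.748 pc
M = m − 5 log₁₀ d + 5 = 10.51 − 5·0.2426 + 5 = 14.297
M − M_☉ = 14.297 − 4.83 = 9.467
L/L_☉ = 10^(−0.4 × 9.467) = 1.634×10^-4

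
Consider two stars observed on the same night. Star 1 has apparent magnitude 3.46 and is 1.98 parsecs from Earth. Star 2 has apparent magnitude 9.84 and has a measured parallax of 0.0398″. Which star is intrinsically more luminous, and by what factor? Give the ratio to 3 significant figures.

Star 1: M = m − 5 log₁₀ d + 5 = 3.46 − 5·0.2967 + 5 = 6.977
Star 2: d = 1/p = 1/0.0398″ = 25.13 pc
Star 2: M = m − 5 log₁₀ d + 5 = 9.84 − 5·1.4001 + 5 = 7.839
ΔM = M_1 − M_2 = 6.977 − (7.839) = -0.863; smaller M is more luminous → Star 1.
L ratio = 10^(0.4 |ΔM|) = 10^0.345 = 2.214

Star 1 is more luminous, by a factor of 2.21.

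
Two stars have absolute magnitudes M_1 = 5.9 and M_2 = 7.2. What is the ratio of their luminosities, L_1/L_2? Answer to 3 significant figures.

ΔM = M_1 − M_2 = -1.3
L_1/L_2 = 10^(−0.4 ΔM) = 10^0.520 = 3.311

L_1/L_2 ≈ 3.31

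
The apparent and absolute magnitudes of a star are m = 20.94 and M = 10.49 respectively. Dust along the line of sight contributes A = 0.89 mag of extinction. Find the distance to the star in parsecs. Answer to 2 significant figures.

d ≈ 820 pc

m − M = 5 log₁₀(d/10 pc) + A  ⇒  20.94 − (10.49) − 0.89 = 5 log₁₀(d/10)
9.560 = 5 log₁₀(d/10)
log₁₀ d = (m − M − A)/5 + 1 = 2.9120
d = 10^2.9120 = 816.6 pc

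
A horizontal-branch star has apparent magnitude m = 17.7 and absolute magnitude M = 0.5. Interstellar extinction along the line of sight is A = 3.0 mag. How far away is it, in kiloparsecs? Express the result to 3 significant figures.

d ≈ 6.92 kpc

m − M = 5 log₁₀(d/10 pc) + A  ⇒  17.7 − (0.5) − 3.0 = 5 log₁₀(d/10)
14.200 = 5 log₁₀(d/10)
log₁₀ d = (m − M − A)/5 + 1 = 3.8400
d = 10^3.8400 = 6918 pc
= 6.918 kpc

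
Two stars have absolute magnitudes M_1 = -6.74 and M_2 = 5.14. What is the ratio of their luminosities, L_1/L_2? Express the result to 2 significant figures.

L_1/L_2 ≈ 56000

ΔM = M_1 − M_2 = -11.88
L_1/L_2 = 10^(−0.4 ΔM) = 10^4.752 = 56490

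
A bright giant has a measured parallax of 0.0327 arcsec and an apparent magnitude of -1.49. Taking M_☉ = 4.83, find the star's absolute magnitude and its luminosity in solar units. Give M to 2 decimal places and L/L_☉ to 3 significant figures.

M ≈ -3.92; L/L_☉ ≈ 3150

d = 1/p = 1/0.0327″ = 30.58 pc
M = m − 5 log₁₀ d + 5 = -1.49 − 5·1.4855 + 5 = -3.917
M − M_☉ = -3.917 − 4.83 = -8.747
L/L_☉ = 10^(−0.4 × -8.747) = 3154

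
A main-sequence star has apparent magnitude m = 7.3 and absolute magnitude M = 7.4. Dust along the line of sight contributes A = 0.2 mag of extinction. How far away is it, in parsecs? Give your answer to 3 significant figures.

d ≈ 8.71 pc

m − M = 5 log₁₀(d/10 pc) + A  ⇒  7.3 − (7.4) − 0.2 = 5 log₁₀(d/10)
-0.300 = 5 log₁₀(d/10)
log₁₀ d = (m − M − A)/5 + 1 = 0.9400
d = 10^0.9400 = 8.710 pc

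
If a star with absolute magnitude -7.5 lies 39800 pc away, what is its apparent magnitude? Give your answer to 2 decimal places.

m = M + 5 log₁₀ d − 5 = -7.5 + 5·4.5999 − 5 = 10.499

m ≈ 10.50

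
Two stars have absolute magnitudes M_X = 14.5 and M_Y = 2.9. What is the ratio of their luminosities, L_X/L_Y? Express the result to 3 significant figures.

L_X/L_Y ≈ 2.29×10^-5

ΔM = M_X − M_Y = 11.6
L_X/L_Y = 10^(−0.4 ΔM) = 10^-4.640 = 2.291×10^-5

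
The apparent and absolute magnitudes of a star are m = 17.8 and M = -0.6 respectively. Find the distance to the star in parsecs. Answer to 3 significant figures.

Distance modulus: m − M = 17.8 − (-0.6) = 18.400
m − M = 5 log₁₀ d − 5
log₁₀ d = (m − M)/5 + 1 = 4.6800
d = 10^4.6800 = 47860 pc

d ≈ 47900 pc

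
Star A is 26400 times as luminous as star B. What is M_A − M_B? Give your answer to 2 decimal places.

Pogson: ΔM = −2.5 log₁₀(ratio) = −2.5 log₁₀(26400) = −2.5 × 4.4216 = -11.054
Star A is brighter, so it has the smaller magnitude: the difference is negative.

M_A − M_B ≈ -11.05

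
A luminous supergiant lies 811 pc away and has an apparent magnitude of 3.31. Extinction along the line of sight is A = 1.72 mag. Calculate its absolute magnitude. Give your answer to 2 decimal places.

M ≈ -7.96

5 log₁₀(d/10 pc) = 5 log₁₀(811.0) − 5 = 9.545
M = m − 5 log₁₀(d/10) − A = 3.31 − 9.545 − 1.72 = -7.955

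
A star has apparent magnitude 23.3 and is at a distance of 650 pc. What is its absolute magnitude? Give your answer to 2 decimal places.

M ≈ 14.24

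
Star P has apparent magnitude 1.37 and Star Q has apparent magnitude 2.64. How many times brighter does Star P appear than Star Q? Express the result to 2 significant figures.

Δm = 1.37 − (2.64) = -1.27
Flux ratio = 10^(−0.4 Δm) = 10^(−0.4 × -1.27) = 10^0.508 = 3.221

3.2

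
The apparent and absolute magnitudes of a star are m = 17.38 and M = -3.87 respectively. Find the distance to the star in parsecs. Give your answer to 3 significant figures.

d ≈ 178000 pc

μ = m − M = 21.250
m − M = 5 log₁₀ d − 5
log₁₀ d = (m − M)/5 + 1 = 5.2500
d = 10^5.2500 = 177800 pc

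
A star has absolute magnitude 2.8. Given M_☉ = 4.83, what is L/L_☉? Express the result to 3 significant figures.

L/L_☉ ≈ 6.49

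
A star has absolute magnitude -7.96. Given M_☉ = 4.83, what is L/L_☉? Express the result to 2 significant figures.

L/L_☉ ≈ 130000

M − M_☉ = -7.96 − 4.83 = -12.790
L/L_☉ = 10^(−0.4 (M − M_☉)) = 10^5.116 = 130600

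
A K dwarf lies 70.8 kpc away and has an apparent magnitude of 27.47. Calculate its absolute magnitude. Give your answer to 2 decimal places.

M ≈ 8.22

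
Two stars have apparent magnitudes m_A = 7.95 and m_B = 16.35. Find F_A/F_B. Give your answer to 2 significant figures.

Δm = 7.95 − (16.35) = -8.40
Flux ratio = 10^(−0.4 Δm) = 10^(−0.4 × -8.40) = 10^3.360 = 2291

F_A/F_B ≈ 2300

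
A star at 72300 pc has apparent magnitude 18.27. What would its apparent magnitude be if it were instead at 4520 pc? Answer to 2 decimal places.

Flux ∝ 1/d², so Δm = 5 log₁₀(d₂/d₁) = 5 log₁₀(4520/72300) = -6.020
m₂ = m₁ + Δm = 18.27 + (-6.020) = 12.250

m ≈ 12.25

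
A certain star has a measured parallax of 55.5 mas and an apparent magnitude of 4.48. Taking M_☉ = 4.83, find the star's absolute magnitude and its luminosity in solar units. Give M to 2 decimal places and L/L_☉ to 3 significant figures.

d = 1/p = 1000/55.5 mas = 18.02 pc
M = m − 5 log₁₀ d + 5 = 4.48 − 5·1.2557 + 5 = 3.201
M − M_☉ = 3.201 − 4.83 = -1.629
L/L_☉ = 10^(−0.4 × -1.629) = 4.481

M ≈ 3.20; L/L_☉ ≈ 4.48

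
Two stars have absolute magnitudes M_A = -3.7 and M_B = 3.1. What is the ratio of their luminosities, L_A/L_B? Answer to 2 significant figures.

L_A/L_B ≈ 520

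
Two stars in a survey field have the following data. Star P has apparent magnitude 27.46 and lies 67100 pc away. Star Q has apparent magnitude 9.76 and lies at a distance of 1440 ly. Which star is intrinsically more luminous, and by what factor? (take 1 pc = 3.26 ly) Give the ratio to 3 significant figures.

Star Q is more luminous, by a factor of 521.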